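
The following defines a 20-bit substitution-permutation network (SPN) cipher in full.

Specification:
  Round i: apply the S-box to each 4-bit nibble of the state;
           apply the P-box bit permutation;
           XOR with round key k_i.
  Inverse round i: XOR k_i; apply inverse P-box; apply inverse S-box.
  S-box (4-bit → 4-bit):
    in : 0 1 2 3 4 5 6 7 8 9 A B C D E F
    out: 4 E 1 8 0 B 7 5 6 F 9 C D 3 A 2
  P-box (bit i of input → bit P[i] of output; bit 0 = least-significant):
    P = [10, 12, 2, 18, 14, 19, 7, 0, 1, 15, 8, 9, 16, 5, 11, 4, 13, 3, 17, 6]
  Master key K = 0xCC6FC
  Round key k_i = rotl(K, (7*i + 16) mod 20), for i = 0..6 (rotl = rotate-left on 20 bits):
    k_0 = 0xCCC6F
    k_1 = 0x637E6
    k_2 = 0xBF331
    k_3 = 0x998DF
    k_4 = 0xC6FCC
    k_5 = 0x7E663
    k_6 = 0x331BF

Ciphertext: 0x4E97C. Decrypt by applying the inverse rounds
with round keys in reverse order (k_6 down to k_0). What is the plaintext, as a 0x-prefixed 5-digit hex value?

0x91D38

s_0 = ciphertext = 0x4E97C
s_1 = InvRound(s_0, k_6) = 0xB7DCE
s_2 = InvRound(s_1, k_5) = 0xF8111
s_3 = InvRound(s_2, k_4) = 0x9CEC7
s_4 = InvRound(s_3, k_3) = 0xF332D
s_5 = InvRound(s_4, k_2) = 0xF3F2B
s_6 = InvRound(s_5, k_1) = 0xE7410
s_7 = InvRound(s_6, k_0) = 0x91D38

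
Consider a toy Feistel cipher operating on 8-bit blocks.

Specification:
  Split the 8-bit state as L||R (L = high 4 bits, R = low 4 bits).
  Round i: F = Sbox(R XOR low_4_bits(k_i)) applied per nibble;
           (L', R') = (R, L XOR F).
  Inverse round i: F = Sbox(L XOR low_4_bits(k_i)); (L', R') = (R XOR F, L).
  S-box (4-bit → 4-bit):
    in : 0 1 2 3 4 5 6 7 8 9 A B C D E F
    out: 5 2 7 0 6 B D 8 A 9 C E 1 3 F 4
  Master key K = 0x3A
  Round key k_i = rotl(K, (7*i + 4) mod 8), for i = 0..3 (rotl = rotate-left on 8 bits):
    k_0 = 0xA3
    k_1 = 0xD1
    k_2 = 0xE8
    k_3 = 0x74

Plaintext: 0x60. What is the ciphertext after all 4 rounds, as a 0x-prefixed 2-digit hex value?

s_0 = plaintext = 0x60
s_1 = Round(s_0, k_0) = 0x06
s_2 = Round(s_1, k_1) = 0x68
s_3 = Round(s_2, k_2) = 0x83
s_4 = Round(s_3, k_3) = 0x30

0x30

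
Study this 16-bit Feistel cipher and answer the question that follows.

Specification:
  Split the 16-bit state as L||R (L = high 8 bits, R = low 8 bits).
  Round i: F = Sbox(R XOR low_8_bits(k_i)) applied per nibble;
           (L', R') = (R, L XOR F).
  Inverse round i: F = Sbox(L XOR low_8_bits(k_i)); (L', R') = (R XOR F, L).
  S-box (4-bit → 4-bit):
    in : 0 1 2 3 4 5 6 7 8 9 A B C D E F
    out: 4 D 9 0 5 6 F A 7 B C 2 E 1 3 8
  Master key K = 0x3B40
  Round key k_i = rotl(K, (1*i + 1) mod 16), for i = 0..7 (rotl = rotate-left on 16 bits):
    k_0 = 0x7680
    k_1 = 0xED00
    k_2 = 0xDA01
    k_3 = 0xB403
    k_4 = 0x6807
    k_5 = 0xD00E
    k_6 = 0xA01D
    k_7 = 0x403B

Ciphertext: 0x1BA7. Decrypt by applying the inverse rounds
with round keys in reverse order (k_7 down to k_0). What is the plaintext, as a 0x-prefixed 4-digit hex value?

0x3871

s_0 = ciphertext = 0x1BA7
s_1 = InvRound(s_0, k_7) = 0x331B
s_2 = InvRound(s_1, k_6) = 0x8833
s_3 = InvRound(s_2, k_5) = 0x4C88
s_4 = InvRound(s_3, k_4) = 0xDA4C
s_5 = InvRound(s_4, k_3) = 0x57DA
s_6 = InvRound(s_5, k_2) = 0xB557
s_7 = InvRound(s_6, k_1) = 0x71B5
s_8 = InvRound(s_7, k_0) = 0x3871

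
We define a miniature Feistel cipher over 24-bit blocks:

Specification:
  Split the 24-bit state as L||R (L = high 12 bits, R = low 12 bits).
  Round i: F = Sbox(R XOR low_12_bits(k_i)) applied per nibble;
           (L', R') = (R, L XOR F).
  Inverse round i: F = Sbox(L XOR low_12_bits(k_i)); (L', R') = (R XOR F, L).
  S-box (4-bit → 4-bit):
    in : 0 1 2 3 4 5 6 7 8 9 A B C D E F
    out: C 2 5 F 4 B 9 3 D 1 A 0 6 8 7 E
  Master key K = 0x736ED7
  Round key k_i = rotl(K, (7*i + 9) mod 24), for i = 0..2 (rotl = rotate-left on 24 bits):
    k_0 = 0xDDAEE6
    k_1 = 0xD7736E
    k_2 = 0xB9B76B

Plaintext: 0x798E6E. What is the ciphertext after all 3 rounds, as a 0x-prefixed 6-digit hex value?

s_0 = plaintext = 0x798E6E
s_1 = Round(s_0, k_0) = 0xE6EB45
s_2 = Round(s_1, k_1) = 0xB4533E
s_3 = Round(s_2, k_2) = 0x33EFFE

0x33EFFE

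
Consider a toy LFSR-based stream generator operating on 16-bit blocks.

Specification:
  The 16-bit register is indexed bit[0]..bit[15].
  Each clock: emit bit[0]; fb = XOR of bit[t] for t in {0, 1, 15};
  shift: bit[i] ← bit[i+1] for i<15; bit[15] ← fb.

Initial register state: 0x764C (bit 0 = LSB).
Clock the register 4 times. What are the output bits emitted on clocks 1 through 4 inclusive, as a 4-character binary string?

0011

reg_0 = 0x764C
clock 1: out=0, reg = 0x3B26
clock 2: out=0, reg = 0x9D93
clock 3: out=1, reg = 0xCEC9
clock 4: out=1, reg = 0x6764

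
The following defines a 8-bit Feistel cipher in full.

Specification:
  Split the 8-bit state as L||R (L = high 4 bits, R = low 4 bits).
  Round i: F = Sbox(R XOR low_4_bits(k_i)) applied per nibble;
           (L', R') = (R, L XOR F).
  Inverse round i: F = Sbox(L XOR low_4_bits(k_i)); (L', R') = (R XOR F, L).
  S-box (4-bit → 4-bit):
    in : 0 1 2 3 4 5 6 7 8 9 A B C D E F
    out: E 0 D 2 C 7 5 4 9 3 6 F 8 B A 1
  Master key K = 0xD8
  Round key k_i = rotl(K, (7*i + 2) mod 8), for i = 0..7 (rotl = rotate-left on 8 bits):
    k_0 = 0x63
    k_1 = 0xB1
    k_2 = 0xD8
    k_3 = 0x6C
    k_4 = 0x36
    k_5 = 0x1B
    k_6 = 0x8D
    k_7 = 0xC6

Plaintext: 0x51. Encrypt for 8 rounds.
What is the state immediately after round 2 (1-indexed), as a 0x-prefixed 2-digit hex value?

0x82

s_0 = plaintext = 0x51
s_1 = Round(s_0, k_0) = 0x18
s_2 = Round(s_1, k_1) = 0x82
s_3 = Round(s_2, k_2) = 0x2E
s_4 = Round(s_3, k_3) = 0xEF
s_5 = Round(s_4, k_4) = 0xFD
s_6 = Round(s_5, k_5) = 0xDA
s_7 = Round(s_6, k_6) = 0xA9
s_8 = Round(s_7, k_7) = 0x9B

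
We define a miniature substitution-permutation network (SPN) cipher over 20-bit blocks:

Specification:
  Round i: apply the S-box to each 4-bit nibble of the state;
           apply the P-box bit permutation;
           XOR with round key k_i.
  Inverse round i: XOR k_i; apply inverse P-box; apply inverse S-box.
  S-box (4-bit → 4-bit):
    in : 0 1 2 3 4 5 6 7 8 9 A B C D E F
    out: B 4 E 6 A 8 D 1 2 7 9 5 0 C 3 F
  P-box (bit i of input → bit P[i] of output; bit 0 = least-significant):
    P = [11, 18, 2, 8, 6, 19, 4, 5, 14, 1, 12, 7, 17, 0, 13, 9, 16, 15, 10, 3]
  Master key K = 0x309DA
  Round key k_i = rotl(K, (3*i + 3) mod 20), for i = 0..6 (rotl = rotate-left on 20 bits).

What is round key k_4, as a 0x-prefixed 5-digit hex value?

K = 0x309DA
k_0 = rotl(K, (3*0+3) mod 20) = rotl(K, 3) = 0x84ED1
k_1 = rotl(K, (3*1+3) mod 20) = rotl(K, 6) = 0x2768C
k_2 = rotl(K, (3*2+3) mod 20) = rotl(K, 9) = 0x3B461
k_3 = rotl(K, (3*3+3) mod 20) = rotl(K, 12) = 0xDA309
k_4 = rotl(K, (3*4+3) mod 20) = rotl(K, 15) = 0xD184E

0xD184E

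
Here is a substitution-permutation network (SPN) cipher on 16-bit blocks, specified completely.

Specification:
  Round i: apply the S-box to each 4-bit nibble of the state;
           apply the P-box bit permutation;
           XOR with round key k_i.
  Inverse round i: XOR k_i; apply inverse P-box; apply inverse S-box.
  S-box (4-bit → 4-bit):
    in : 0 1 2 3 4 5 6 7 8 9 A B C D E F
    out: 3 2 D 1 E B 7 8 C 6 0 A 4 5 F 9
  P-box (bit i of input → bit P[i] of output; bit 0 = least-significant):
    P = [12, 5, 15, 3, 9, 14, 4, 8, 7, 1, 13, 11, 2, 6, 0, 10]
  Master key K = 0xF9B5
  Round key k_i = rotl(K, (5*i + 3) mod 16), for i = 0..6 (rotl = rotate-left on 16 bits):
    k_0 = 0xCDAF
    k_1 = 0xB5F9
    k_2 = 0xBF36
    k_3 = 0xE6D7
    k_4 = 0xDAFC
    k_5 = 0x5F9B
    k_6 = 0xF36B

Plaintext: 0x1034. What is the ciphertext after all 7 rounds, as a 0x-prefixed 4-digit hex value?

0x6069

s_0 = plaintext = 0x1034
s_1 = Round(s_0, k_0) = 0x4F45
s_2 = Round(s_1, k_1) = 0xE800
s_3 = Round(s_2, k_2) = 0xC153
s_4 = Round(s_3, k_3) = 0xB5D4
s_5 = Round(s_4, k_4) = 0x5406
s_6 = Round(s_5, k_5) = 0xA1FD
s_7 = Round(s_6, k_6) = 0x6069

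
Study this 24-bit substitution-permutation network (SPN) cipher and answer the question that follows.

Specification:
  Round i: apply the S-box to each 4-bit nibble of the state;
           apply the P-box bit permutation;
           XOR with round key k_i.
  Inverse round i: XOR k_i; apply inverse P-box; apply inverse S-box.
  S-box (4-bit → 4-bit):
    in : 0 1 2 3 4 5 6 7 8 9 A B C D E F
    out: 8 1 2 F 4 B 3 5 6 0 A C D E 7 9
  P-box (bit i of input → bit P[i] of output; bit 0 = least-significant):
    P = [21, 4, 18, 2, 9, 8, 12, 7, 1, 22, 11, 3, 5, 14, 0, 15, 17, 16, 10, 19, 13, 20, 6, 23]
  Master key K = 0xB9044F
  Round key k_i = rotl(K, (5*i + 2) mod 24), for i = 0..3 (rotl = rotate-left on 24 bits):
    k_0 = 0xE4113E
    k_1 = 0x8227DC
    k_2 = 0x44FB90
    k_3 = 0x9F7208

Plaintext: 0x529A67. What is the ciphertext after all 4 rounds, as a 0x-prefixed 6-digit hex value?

s_0 = plaintext = 0x529A67
s_1 = Round(s_0, k_0) = 0x113236
s_2 = Round(s_1, k_1) = 0xE0D46D
s_3 = Round(s_2, k_2) = 0x5810C5
s_4 = Round(s_3, k_3) = 0x2E44B4

0x2E44B4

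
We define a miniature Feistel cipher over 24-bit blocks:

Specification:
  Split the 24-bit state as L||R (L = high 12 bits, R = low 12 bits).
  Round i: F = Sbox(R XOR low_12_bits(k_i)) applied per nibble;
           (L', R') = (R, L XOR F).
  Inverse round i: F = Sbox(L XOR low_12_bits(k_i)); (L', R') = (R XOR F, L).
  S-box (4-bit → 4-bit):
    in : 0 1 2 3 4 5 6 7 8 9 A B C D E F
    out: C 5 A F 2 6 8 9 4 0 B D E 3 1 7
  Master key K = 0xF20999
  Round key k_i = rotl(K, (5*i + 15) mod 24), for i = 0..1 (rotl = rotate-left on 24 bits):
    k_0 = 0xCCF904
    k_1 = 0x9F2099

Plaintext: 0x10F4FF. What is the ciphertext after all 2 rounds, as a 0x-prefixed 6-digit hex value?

0x272EE2

s_0 = plaintext = 0x10F4FF
s_1 = Round(s_0, k_0) = 0x4FF272
s_2 = Round(s_1, k_1) = 0x272EE2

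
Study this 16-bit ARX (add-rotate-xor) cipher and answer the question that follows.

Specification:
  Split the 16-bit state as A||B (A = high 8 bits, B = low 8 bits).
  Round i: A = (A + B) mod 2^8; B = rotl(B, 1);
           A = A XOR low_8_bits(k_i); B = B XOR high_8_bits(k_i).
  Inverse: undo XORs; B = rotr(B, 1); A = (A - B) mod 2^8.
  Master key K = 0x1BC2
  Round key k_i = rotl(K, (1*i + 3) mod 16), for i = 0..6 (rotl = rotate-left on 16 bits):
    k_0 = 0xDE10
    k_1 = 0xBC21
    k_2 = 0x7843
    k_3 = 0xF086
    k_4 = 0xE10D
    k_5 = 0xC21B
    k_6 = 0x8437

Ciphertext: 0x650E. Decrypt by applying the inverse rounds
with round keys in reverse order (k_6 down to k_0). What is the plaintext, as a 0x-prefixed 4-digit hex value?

0x9851

s_0 = ciphertext = 0x650E
s_1 = InvRound(s_0, k_6) = 0x0D45
s_2 = InvRound(s_1, k_5) = 0x53C3
s_3 = InvRound(s_2, k_4) = 0x4D11
s_4 = InvRound(s_3, k_3) = 0xDBF0
s_5 = InvRound(s_4, k_2) = 0x5444
s_6 = InvRound(s_5, k_1) = 0xF97C
s_7 = InvRound(s_6, k_0) = 0x9851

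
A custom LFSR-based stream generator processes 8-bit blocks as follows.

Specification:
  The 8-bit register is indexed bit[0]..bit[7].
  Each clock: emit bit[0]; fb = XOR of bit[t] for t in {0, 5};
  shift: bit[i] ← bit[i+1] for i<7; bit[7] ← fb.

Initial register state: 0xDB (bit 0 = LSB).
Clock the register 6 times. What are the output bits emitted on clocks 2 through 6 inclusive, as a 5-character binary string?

10110

reg_0 = 0xDB
clock 1: out=1, reg = 0xED
clock 2: out=1, reg = 0x76
clock 3: out=0, reg = 0xBB
clock 4: out=1, reg = 0x5D
clock 5: out=1, reg = 0xAE
clock 6: out=0, reg = 0xD7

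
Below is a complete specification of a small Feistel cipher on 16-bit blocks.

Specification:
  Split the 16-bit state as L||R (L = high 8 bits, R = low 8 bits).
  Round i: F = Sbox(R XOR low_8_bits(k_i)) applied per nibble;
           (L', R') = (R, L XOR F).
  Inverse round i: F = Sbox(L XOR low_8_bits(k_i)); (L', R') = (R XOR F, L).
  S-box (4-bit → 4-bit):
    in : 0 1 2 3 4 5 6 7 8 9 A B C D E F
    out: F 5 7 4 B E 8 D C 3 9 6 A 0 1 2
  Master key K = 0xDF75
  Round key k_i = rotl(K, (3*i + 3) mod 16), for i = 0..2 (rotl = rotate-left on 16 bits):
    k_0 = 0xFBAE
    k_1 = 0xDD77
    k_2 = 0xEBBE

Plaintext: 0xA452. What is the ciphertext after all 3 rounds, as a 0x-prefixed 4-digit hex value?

s_0 = plaintext = 0xA452
s_1 = Round(s_0, k_0) = 0x528E
s_2 = Round(s_1, k_1) = 0x8E71
s_3 = Round(s_2, k_2) = 0x712C

0x712C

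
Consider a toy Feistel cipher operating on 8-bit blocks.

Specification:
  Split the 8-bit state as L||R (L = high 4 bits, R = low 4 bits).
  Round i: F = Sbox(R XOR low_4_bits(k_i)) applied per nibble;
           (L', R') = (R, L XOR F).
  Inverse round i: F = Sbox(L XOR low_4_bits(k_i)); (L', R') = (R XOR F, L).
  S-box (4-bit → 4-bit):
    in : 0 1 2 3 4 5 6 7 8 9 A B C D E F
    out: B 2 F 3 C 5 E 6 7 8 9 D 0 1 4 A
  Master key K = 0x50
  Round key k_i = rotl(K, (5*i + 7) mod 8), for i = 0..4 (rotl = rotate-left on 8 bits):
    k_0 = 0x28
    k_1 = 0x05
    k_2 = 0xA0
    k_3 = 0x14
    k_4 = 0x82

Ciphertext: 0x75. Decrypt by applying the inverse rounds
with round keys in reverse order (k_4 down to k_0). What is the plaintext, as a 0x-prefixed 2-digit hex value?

0x1C

s_0 = ciphertext = 0x75
s_1 = InvRound(s_0, k_4) = 0x07
s_2 = InvRound(s_1, k_3) = 0xB0
s_3 = InvRound(s_2, k_2) = 0xDB
s_4 = InvRound(s_3, k_1) = 0xCD
s_5 = InvRound(s_4, k_0) = 0x1C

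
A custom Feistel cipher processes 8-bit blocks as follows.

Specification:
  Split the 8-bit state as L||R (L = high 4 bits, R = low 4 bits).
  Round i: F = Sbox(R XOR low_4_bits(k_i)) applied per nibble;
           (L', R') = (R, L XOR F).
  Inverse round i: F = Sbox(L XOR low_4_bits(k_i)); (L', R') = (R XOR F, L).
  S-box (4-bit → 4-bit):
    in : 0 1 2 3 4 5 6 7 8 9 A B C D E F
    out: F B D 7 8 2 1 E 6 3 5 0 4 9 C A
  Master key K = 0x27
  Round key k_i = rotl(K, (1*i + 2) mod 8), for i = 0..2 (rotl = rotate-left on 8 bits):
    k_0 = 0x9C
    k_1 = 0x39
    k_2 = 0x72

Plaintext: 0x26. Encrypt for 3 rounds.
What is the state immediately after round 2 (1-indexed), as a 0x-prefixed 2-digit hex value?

s_0 = plaintext = 0x26
s_1 = Round(s_0, k_0) = 0x67
s_2 = Round(s_1, k_1) = 0x7A
s_3 = Round(s_2, k_2) = 0xA1

0x7A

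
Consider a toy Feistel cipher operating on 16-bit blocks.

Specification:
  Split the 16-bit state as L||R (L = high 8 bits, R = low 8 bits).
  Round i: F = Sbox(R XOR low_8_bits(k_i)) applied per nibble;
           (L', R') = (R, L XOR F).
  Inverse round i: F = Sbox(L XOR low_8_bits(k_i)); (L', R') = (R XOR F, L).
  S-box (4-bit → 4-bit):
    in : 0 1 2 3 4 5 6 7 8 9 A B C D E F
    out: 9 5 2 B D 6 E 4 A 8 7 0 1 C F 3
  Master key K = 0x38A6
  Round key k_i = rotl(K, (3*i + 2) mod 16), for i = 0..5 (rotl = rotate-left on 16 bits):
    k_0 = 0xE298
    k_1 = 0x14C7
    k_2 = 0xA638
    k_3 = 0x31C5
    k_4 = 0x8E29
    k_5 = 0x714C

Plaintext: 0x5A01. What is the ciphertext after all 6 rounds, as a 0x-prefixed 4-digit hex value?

0xEA14

s_0 = plaintext = 0x5A01
s_1 = Round(s_0, k_0) = 0x01D2
s_2 = Round(s_1, k_1) = 0xD257
s_3 = Round(s_2, k_2) = 0x5731
s_4 = Round(s_3, k_3) = 0x316A
s_5 = Round(s_4, k_4) = 0x6AEA
s_6 = Round(s_5, k_5) = 0xEA14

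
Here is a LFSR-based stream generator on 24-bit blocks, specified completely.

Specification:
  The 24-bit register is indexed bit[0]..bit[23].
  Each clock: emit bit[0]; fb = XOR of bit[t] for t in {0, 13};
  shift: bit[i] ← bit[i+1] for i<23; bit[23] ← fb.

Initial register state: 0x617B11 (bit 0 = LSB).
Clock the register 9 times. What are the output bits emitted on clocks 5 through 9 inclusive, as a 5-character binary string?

10001

reg_0 = 0x617B11
clock 1: out=1, reg = 0x30BD88
clock 2: out=0, reg = 0x985EC4
clock 3: out=0, reg = 0x4C2F62
clock 4: out=0, reg = 0xA617B1
clock 5: out=1, reg = 0xD30BD8
clock 6: out=0, reg = 0x6985EC
clock 7: out=0, reg = 0x34C2F6
clock 8: out=0, reg = 0x1A617B
clock 9: out=1, reg = 0x0D30BD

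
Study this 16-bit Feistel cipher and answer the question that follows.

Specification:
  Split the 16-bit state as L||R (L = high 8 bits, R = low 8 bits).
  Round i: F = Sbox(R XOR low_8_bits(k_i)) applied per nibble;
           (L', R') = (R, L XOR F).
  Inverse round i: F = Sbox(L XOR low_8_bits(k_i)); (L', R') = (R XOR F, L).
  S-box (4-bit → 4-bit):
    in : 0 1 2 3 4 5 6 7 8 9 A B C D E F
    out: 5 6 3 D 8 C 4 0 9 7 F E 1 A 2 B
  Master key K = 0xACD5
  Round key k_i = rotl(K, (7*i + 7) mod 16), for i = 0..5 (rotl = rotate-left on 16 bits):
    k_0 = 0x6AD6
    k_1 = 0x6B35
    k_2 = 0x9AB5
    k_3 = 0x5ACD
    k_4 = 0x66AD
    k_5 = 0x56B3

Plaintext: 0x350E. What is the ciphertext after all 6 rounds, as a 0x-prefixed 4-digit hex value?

0xAB35

s_0 = plaintext = 0x350E
s_1 = Round(s_0, k_0) = 0x0E9C
s_2 = Round(s_1, k_1) = 0x9CF9
s_3 = Round(s_2, k_2) = 0xF91D
s_4 = Round(s_3, k_3) = 0x1D5C
s_5 = Round(s_4, k_4) = 0x5CAB
s_6 = Round(s_5, k_5) = 0xAB35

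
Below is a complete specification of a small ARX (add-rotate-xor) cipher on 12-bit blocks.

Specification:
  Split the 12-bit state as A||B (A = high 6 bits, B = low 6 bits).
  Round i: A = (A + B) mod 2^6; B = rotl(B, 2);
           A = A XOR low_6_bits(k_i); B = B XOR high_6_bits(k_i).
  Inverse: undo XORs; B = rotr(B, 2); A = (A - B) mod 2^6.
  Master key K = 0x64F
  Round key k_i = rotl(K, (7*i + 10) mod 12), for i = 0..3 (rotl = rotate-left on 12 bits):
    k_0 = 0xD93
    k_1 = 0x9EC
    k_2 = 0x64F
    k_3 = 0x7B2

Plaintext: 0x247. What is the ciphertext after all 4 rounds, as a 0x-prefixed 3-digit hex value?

0x728

s_0 = plaintext = 0x247
s_1 = Round(s_0, k_0) = 0x0EA
s_2 = Round(s_1, k_1) = 0x04D
s_3 = Round(s_2, k_2) = 0x06D
s_4 = Round(s_3, k_3) = 0x728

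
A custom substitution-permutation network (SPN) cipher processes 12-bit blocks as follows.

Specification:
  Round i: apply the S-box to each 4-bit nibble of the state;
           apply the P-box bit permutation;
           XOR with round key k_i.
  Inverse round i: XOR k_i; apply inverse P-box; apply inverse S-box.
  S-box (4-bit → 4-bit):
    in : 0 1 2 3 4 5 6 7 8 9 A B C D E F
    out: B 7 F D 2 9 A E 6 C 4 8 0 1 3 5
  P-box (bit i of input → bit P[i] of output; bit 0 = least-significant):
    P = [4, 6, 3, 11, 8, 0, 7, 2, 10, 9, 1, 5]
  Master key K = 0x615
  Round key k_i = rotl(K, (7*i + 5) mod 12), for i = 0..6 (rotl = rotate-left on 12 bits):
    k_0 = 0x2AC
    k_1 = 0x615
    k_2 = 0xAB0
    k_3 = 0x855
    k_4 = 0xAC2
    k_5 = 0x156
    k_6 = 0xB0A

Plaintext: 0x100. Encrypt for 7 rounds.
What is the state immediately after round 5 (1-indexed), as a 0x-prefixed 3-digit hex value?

0x71C

s_0 = plaintext = 0x100
s_1 = Round(s_0, k_0) = 0xDFB
s_2 = Round(s_1, k_1) = 0xB95
s_3 = Round(s_2, k_2) = 0x204
s_4 = Round(s_3, k_3) = 0xF32
s_5 = Round(s_4, k_4) = 0x71C
s_6 = Round(s_5, k_5) = 0x2F5
s_7 = Round(s_6, k_6) = 0x4B8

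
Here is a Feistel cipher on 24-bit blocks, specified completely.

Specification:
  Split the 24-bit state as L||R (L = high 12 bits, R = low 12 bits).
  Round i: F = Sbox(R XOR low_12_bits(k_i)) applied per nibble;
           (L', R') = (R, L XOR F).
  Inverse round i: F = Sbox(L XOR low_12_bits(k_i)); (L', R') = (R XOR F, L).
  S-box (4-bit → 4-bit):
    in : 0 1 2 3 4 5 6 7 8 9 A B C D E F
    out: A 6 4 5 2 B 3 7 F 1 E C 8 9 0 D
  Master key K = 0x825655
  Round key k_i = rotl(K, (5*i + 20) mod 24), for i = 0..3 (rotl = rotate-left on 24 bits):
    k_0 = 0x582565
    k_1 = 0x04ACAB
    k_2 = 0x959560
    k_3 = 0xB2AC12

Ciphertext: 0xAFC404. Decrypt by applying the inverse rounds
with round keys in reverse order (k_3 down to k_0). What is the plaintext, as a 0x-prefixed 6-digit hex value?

s_0 = ciphertext = 0xAFC404
s_1 = InvRound(s_0, k_3) = 0x704AFC
s_2 = InvRound(s_1, k_2) = 0xECE704
s_3 = InvRound(s_2, k_1) = 0x33FECE
s_4 = InvRound(s_3, k_0) = 0xD7033F

0xD7033F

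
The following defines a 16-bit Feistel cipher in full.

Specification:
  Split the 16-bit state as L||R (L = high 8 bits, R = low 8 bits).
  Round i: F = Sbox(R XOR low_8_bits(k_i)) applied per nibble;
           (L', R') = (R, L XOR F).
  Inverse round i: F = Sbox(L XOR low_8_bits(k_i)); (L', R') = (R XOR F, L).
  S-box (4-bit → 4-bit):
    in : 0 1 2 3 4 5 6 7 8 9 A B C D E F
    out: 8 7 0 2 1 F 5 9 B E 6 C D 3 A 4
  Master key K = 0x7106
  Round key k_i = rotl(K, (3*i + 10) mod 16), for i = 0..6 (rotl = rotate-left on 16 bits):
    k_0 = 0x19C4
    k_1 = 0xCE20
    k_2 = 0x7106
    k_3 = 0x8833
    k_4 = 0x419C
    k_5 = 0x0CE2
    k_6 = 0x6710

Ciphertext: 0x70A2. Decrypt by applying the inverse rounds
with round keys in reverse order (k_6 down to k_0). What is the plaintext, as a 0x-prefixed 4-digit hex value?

s_0 = ciphertext = 0x70A2
s_1 = InvRound(s_0, k_6) = 0xFA70
s_2 = InvRound(s_1, k_5) = 0x0BFA
s_3 = InvRound(s_2, k_4) = 0x130B
s_4 = InvRound(s_3, k_3) = 0x0313
s_5 = InvRound(s_4, k_2) = 0x9C03
s_6 = InvRound(s_5, k_1) = 0xCE9C
s_7 = InvRound(s_6, k_0) = 0x1ACE

0x1ACE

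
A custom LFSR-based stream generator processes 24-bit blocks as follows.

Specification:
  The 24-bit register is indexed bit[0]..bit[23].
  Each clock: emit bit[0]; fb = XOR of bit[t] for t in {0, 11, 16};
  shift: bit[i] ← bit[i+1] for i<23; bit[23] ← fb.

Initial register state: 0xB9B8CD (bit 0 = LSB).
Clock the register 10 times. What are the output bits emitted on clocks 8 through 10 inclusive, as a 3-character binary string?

100

reg_0 = 0xB9B8CD
clock 1: out=1, reg = 0xDCDC66
clock 2: out=0, reg = 0xEE6E33
clock 3: out=1, reg = 0x773719
clock 4: out=1, reg = 0x3B9B8C
clock 5: out=0, reg = 0x1DCDC6
clock 6: out=0, reg = 0x0EE6E3
clock 7: out=1, reg = 0x877371
clock 8: out=1, reg = 0x43B9B8
clock 9: out=0, reg = 0x21DCDC
clock 10: out=0, reg = 0x10EE6E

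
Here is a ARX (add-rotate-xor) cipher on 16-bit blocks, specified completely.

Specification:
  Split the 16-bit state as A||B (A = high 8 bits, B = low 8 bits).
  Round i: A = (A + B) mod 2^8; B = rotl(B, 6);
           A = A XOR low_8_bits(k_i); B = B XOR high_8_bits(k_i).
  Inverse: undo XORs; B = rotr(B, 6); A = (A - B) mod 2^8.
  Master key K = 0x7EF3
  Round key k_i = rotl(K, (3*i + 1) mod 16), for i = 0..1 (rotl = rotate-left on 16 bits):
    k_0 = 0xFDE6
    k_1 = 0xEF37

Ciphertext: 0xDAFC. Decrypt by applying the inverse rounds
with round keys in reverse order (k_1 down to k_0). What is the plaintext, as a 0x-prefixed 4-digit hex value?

0x81C6

s_0 = ciphertext = 0xDAFC
s_1 = InvRound(s_0, k_1) = 0xA14C
s_2 = InvRound(s_1, k_0) = 0x81C6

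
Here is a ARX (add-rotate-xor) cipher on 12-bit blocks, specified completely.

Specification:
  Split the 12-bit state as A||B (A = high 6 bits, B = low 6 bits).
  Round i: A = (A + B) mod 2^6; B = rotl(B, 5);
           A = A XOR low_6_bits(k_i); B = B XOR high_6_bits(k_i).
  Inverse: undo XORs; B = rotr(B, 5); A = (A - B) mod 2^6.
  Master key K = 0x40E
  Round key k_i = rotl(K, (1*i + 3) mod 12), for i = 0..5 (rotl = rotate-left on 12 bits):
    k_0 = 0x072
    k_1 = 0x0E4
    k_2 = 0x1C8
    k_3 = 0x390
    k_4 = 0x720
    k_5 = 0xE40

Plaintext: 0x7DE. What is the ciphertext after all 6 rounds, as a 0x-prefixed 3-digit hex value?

s_0 = plaintext = 0x7DE
s_1 = Round(s_0, k_0) = 0x3CE
s_2 = Round(s_1, k_1) = 0xE44
s_3 = Round(s_2, k_2) = 0xD45
s_4 = Round(s_3, k_3) = 0xAAC
s_5 = Round(s_4, k_4) = 0xD8A
s_6 = Round(s_5, k_5) = 0x03C

0x03C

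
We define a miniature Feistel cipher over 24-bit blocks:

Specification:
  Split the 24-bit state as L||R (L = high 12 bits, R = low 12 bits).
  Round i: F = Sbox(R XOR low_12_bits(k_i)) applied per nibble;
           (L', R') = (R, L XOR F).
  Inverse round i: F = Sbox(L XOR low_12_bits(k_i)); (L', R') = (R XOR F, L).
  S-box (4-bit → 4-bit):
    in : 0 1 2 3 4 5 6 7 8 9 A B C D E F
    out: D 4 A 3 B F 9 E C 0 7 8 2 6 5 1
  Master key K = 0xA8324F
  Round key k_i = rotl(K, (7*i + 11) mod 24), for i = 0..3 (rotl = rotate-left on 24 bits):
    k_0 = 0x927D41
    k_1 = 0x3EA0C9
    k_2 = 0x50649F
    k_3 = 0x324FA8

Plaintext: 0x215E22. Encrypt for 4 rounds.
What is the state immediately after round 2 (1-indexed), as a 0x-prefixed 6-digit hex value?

s_0 = plaintext = 0x215E22
s_1 = Round(s_0, k_0) = 0xE22186
s_2 = Round(s_1, k_1) = 0x186A93
s_3 = Round(s_2, k_2) = 0xA93454
s_4 = Round(s_3, k_3) = 0x454281

0x186A93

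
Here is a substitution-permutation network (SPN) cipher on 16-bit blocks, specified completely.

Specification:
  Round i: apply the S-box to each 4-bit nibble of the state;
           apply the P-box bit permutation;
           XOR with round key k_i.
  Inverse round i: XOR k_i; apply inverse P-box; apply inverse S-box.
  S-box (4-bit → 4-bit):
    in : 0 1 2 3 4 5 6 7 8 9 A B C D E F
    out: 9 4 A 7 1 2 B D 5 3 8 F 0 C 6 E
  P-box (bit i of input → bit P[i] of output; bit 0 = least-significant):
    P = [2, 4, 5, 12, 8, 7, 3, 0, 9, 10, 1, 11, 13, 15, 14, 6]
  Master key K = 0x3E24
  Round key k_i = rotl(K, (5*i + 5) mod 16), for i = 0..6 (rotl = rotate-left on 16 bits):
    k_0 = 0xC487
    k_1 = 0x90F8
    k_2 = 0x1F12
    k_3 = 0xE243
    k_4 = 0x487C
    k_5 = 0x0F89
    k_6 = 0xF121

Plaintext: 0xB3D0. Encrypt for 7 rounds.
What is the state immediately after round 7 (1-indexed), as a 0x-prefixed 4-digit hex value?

0xABC6

s_0 = plaintext = 0xB3D0
s_1 = Round(s_0, k_0) = 0x32C8
s_2 = Round(s_1, k_1) = 0x7CDC
s_3 = Round(s_2, k_2) = 0x7F5B
s_4 = Round(s_3, k_3) = 0x9EB5
s_5 = Round(s_4, k_4) = 0xEDE7
s_6 = Round(s_5, k_5) = 0xD727
s_7 = Round(s_6, k_6) = 0xABC6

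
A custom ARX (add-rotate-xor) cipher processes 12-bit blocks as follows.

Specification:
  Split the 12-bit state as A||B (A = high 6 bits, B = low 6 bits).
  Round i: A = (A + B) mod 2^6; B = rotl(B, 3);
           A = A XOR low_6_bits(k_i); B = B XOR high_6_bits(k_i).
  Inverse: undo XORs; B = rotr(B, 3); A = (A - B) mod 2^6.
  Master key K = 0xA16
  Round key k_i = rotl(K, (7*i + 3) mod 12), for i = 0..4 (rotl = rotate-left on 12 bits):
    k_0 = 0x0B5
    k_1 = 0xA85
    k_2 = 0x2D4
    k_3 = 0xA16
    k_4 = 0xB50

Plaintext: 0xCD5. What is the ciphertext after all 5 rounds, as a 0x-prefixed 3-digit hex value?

s_0 = plaintext = 0xCD5
s_1 = Round(s_0, k_0) = 0xF68
s_2 = Round(s_1, k_1) = 0x82F
s_3 = Round(s_2, k_2) = 0x6F6
s_4 = Round(s_3, k_3) = 0x1DE
s_5 = Round(s_4, k_4) = 0xD5E

0xD5E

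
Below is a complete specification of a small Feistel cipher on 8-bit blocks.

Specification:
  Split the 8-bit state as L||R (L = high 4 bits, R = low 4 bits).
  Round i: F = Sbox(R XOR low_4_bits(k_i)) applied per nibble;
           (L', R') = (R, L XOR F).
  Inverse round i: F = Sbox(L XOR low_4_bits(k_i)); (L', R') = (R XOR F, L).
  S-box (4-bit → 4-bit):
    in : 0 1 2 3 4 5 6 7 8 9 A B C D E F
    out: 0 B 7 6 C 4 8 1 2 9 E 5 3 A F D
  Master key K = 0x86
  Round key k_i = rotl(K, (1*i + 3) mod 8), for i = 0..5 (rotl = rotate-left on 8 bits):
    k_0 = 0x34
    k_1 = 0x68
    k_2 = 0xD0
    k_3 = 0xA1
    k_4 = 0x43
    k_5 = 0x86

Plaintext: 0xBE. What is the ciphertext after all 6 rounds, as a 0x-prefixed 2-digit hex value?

s_0 = plaintext = 0xBE
s_1 = Round(s_0, k_0) = 0xE5
s_2 = Round(s_1, k_1) = 0x54
s_3 = Round(s_2, k_2) = 0x49
s_4 = Round(s_3, k_3) = 0x96
s_5 = Round(s_4, k_4) = 0x6D
s_6 = Round(s_5, k_5) = 0xD3

0xD3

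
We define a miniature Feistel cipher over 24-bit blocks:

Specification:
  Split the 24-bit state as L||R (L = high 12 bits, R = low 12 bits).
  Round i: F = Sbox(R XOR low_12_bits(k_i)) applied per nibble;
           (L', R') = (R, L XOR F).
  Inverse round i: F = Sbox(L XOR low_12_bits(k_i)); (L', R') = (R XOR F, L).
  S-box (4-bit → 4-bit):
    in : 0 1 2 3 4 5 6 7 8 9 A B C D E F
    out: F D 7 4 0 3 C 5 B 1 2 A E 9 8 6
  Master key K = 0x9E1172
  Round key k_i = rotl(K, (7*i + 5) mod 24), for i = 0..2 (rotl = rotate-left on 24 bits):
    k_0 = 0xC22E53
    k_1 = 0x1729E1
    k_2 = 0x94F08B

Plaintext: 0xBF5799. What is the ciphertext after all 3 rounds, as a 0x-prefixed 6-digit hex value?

0x3F5E4F

s_0 = plaintext = 0xBF5799
s_1 = Round(s_0, k_0) = 0x799A17
s_2 = Round(s_1, k_1) = 0xA173F5
s_3 = Round(s_2, k_2) = 0x3F5E4F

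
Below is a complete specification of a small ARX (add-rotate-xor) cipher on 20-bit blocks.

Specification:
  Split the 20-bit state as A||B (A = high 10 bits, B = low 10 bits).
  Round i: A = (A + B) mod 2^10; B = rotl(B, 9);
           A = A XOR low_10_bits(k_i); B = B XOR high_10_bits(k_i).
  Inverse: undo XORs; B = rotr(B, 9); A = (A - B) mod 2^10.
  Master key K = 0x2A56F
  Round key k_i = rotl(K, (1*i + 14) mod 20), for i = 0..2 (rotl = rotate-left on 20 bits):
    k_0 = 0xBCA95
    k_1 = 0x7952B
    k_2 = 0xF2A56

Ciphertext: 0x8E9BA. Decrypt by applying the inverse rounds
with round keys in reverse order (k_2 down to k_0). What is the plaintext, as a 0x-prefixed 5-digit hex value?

s_0 = ciphertext = 0x8E9BA
s_1 = InvRound(s_0, k_2) = 0xE2CE1
s_2 = InvRound(s_1, k_1) = 0x26208
s_3 = InvRound(s_2, k_0) = 0x065F4

0x065F4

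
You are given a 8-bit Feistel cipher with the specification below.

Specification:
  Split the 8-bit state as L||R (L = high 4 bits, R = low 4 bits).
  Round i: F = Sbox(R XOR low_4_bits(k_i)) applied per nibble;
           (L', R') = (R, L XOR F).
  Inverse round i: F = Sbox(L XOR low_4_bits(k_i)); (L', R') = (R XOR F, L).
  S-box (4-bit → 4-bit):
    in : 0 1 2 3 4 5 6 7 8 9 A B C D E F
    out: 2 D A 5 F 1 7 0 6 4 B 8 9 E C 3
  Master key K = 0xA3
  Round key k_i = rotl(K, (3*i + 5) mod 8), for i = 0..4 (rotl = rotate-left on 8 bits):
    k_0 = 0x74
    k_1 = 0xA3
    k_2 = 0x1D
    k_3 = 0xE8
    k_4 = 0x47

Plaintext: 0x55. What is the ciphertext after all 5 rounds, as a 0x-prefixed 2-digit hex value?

s_0 = plaintext = 0x55
s_1 = Round(s_0, k_0) = 0x58
s_2 = Round(s_1, k_1) = 0x8D
s_3 = Round(s_2, k_2) = 0xDA
s_4 = Round(s_3, k_3) = 0xA7
s_5 = Round(s_4, k_4) = 0x78

0x78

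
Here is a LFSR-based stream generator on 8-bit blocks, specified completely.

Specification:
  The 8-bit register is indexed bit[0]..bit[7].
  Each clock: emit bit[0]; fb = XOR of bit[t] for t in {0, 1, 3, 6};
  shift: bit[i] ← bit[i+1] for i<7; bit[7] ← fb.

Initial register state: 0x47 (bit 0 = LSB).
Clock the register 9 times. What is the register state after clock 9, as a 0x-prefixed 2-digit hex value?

0xB4

reg_0 = 0x47
clock 1: out=1, reg = 0xA3
clock 2: out=1, reg = 0x51
clock 3: out=1, reg = 0x28
clock 4: out=0, reg = 0x94
clock 5: out=0, reg = 0x4A
clock 6: out=0, reg = 0xA5
clock 7: out=1, reg = 0xD2
clock 8: out=0, reg = 0x69
clock 9: out=1, reg = 0xB4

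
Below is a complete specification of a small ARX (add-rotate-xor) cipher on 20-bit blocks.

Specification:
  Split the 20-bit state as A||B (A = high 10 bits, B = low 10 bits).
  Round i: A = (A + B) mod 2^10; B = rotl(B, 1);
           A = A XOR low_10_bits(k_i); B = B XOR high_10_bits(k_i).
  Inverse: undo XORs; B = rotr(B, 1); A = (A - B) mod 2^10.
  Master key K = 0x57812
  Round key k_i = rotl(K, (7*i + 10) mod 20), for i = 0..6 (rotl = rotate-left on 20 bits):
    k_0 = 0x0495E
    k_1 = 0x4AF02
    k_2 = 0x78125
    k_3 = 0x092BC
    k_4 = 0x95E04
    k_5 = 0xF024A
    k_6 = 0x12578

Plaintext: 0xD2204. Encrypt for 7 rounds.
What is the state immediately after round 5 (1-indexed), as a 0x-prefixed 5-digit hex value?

s_0 = plaintext = 0xD2204
s_1 = Round(s_0, k_0) = 0x0481B
s_2 = Round(s_1, k_1) = 0xCBD1D
s_3 = Round(s_2, k_2) = 0x5A7DA
s_4 = Round(s_3, k_3) = 0xFFF91
s_5 = Round(s_4, k_4) = 0x65174
s_6 = Round(s_5, k_5) = 0x50928
s_7 = Round(s_6, k_6) = 0xC4A19

0x65174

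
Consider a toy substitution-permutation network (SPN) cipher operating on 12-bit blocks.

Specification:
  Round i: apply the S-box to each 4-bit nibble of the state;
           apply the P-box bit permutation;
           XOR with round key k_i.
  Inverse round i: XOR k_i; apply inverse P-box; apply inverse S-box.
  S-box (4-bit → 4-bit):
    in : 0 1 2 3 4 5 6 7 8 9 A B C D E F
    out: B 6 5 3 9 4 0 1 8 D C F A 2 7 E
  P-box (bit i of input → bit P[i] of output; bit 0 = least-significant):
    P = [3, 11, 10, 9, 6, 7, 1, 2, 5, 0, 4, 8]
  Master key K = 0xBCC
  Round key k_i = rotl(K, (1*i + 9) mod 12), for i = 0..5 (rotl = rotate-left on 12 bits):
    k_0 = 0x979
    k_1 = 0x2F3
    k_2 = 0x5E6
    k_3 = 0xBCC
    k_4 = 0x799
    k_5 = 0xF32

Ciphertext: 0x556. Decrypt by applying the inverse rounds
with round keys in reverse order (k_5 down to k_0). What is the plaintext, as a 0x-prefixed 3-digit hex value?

0x173

s_0 = ciphertext = 0x556
s_1 = InvRound(s_0, k_5) = 0x74C
s_2 = InvRound(s_1, k_4) = 0x106
s_3 = InvRound(s_2, k_3) = 0x6E0
s_4 = InvRound(s_3, k_2) = 0x8A8
s_5 = InvRound(s_4, k_1) = 0x120
s_6 = InvRound(s_5, k_0) = 0x173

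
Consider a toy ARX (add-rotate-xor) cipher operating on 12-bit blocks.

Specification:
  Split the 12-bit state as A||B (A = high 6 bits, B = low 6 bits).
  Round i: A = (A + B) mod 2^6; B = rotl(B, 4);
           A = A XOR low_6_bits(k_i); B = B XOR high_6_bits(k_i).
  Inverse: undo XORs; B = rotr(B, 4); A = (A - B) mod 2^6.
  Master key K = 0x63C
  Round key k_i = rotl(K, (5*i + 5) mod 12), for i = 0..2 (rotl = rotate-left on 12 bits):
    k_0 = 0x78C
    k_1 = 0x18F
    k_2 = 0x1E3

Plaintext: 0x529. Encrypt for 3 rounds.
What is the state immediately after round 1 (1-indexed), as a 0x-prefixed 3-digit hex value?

s_0 = plaintext = 0x529
s_1 = Round(s_0, k_0) = 0xC44
s_2 = Round(s_1, k_1) = 0xE87
s_3 = Round(s_2, k_2) = 0x8B6

0xC44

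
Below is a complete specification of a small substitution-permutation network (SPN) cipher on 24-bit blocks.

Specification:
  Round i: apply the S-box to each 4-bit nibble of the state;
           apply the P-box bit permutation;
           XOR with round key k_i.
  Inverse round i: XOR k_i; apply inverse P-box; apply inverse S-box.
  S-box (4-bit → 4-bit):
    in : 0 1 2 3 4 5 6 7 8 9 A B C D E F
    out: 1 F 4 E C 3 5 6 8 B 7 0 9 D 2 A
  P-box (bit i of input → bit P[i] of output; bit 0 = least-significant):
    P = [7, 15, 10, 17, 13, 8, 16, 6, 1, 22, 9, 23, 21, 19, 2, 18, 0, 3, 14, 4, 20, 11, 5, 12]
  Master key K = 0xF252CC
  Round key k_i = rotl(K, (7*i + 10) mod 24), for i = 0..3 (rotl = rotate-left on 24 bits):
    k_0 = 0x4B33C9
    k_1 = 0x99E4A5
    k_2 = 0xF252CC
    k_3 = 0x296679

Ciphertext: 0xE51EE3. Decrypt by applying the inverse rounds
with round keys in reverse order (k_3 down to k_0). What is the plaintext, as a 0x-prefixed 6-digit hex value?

0x479BD1

s_0 = ciphertext = 0xE51EE3
s_1 = InvRound(s_0, k_3) = 0xF3F900
s_2 = InvRound(s_1, k_2) = 0xEE2215
s_3 = InvRound(s_2, k_1) = 0x64C721
s_4 = InvRound(s_3, k_0) = 0x479BD1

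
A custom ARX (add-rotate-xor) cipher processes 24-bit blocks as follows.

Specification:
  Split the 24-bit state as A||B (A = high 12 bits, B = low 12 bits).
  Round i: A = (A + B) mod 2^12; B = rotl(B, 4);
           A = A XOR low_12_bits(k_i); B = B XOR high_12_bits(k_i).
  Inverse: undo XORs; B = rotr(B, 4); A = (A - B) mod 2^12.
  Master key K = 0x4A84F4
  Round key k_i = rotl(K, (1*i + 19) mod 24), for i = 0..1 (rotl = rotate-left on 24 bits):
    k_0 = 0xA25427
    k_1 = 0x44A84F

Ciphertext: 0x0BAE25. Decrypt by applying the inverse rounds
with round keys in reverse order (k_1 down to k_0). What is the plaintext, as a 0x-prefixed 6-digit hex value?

0xA10358

s_0 = ciphertext = 0x0BAE25
s_1 = InvRound(s_0, k_1) = 0x94FFA6
s_2 = InvRound(s_1, k_0) = 0xA10358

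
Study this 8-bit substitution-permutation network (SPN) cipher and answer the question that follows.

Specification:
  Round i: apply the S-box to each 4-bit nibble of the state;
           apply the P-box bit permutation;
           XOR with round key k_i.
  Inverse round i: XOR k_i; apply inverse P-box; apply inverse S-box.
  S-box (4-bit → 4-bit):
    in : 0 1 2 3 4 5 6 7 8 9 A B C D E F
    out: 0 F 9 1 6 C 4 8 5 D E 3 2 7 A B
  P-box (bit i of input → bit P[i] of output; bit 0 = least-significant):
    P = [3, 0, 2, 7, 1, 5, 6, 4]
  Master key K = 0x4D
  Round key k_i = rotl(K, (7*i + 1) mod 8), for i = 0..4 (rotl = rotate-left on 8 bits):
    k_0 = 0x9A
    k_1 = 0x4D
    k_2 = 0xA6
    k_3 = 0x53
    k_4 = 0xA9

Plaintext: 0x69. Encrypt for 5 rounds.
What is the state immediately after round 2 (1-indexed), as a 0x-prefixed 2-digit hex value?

s_0 = plaintext = 0x69
s_1 = Round(s_0, k_0) = 0x56
s_2 = Round(s_1, k_1) = 0x19
s_3 = Round(s_2, k_2) = 0x58
s_4 = Round(s_3, k_3) = 0x0F
s_5 = Round(s_4, k_4) = 0x20

0x19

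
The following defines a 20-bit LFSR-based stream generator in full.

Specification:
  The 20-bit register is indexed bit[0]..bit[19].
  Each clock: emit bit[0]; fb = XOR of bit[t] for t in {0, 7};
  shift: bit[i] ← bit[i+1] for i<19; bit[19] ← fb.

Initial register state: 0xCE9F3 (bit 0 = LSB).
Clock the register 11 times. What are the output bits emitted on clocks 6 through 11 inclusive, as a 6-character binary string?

111100

reg_0 = 0xCE9F3
clock 1: out=1, reg = 0x674F9
clock 2: out=1, reg = 0x33A7C
clock 3: out=0, reg = 0x19D3E
clock 4: out=0, reg = 0x0CE9F
clock 5: out=1, reg = 0x0674F
clock 6: out=1, reg = 0x833A7
clock 7: out=1, reg = 0x419D3
clock 8: out=1, reg = 0x20CE9
clock 9: out=1, reg = 0x10674
clock 10: out=0, reg = 0x0833A
clock 11: out=0, reg = 0x0419D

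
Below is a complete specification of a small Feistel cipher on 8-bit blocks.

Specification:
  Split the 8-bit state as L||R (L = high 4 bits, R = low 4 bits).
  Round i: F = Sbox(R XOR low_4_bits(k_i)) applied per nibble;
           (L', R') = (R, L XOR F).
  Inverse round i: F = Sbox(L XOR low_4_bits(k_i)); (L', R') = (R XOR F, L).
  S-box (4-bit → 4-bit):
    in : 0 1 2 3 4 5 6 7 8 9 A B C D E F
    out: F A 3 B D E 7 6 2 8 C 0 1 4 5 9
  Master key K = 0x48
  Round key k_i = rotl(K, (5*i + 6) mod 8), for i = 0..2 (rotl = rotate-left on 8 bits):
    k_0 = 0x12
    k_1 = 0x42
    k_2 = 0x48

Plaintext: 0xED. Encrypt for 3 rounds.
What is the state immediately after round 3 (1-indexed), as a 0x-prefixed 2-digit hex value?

0x37

s_0 = plaintext = 0xED
s_1 = Round(s_0, k_0) = 0xD7
s_2 = Round(s_1, k_1) = 0x73
s_3 = Round(s_2, k_2) = 0x37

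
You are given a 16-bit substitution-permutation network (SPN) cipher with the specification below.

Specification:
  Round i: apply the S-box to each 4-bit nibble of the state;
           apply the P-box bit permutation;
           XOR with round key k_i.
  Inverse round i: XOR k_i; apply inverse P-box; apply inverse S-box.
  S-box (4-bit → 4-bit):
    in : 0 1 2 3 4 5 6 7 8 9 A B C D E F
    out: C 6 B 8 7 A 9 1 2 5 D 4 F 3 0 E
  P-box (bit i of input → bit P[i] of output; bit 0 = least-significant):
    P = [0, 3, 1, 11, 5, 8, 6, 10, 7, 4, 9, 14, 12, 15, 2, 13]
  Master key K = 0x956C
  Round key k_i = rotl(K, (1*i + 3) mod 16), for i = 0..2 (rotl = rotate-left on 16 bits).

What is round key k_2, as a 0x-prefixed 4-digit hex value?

K = 0x956C
k_0 = rotl(K, (1*0+3) mod 16) = rotl(K, 3) = 0xAB64
k_1 = rotl(K, (1*1+3) mod 16) = rotl(K, 4) = 0x56C9
k_2 = rotl(K, (1*2+3) mod 16) = rotl(K, 5) = 0xAD92

0xAD92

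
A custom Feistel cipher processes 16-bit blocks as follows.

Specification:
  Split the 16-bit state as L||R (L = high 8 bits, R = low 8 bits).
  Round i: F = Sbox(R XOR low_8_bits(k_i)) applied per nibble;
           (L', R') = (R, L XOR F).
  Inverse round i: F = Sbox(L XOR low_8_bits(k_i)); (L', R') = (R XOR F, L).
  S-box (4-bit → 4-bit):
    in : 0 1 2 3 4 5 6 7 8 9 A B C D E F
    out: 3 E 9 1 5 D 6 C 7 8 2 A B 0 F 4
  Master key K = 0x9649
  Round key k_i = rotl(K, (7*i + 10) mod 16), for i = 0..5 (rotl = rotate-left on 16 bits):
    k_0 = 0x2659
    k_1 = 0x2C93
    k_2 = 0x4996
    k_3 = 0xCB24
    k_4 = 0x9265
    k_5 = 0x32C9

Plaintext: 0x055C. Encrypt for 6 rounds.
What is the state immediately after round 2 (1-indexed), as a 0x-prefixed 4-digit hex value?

0x3876

s_0 = plaintext = 0x055C
s_1 = Round(s_0, k_0) = 0x5C38
s_2 = Round(s_1, k_1) = 0x3876
s_3 = Round(s_2, k_2) = 0x76CB
s_4 = Round(s_3, k_3) = 0xCB82
s_5 = Round(s_4, k_4) = 0x8237
s_6 = Round(s_5, k_5) = 0x37CD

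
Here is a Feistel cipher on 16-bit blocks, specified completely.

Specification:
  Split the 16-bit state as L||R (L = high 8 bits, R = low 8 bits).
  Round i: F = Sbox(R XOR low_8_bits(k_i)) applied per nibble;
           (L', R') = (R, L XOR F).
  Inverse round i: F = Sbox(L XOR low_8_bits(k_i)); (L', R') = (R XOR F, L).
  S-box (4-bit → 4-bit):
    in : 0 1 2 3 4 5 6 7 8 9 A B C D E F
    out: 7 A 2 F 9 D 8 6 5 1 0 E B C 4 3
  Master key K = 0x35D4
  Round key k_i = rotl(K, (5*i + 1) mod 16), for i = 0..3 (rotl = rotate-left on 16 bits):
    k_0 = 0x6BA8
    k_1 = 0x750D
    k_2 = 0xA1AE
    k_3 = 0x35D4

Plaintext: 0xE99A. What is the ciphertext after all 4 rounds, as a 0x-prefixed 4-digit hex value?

s_0 = plaintext = 0xE99A
s_1 = Round(s_0, k_0) = 0x9A1B
s_2 = Round(s_1, k_1) = 0x1B32
s_3 = Round(s_2, k_2) = 0x3200
s_4 = Round(s_3, k_3) = 0x00FB

0x00FB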